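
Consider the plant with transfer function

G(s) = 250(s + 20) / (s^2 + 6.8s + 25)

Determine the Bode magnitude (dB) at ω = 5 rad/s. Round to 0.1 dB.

At s = jω = j5:
zero (s+20): 20 + j5 → |·| = √(20²+5²) = √425 ≈ 20.616, ∠ = arctan(5/20) ≈ 14.04°
quadratic: (j5)² + 6.8·j5 + 25 = 0 + j34 → |·| ≈ 34, ∠ ≈ 90.00°
|G| = 250 · 20.616 / 34 ≈ 151.59
Gain = 20 log₁₀(151.59) ≈ 43.61 dB

43.6 dB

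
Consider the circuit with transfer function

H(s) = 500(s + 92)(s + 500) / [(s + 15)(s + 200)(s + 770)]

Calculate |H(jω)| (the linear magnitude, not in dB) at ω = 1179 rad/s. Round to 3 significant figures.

At s = jω = j1179:
zero (s+92): 92 + j1179 → |·| = √(92²+1179²) = √1398505 ≈ 1182.6, ∠ = arctan(1179/92) ≈ 85.54°
zero (s+500): 500 + j1179 → |·| = √(500²+1179²) = √1640041 ≈ 1280.6, ∠ = arctan(1179/500) ≈ 67.02°
pole (s+15): 15 + j1179 → |·| = √(15²+1179²) = √1390266 ≈ 1179.1, ∠ = arctan(1179/15) ≈ 89.27°
pole (s+200): 200 + j1179 → |·| = √(200²+1179²) = √1430041 ≈ 1195.8, ∠ = arctan(1179/200) ≈ 80.37°
pole (s+770): 770 + j1179 → |·| = √(770²+1179²) = √1982941 ≈ 1408.2, ∠ = arctan(1179/770) ≈ 56.85°
|H| = 500 · 1.5144e+06 / 1.9855e+09 ≈ 0.38136

0.381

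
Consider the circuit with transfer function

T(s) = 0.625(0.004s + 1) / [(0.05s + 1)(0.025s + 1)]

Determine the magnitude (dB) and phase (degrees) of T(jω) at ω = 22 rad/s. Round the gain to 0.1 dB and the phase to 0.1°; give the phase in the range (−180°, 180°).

-8.6 dB, -71.5°

At ω = 22 rad/s:
zero (1 + j22·0.004) = 1 + j0.088 → |·| ≈ 1.0039, ∠ ≈ 5.03°
pole (1 + j22·0.05) = 1 + j1.1 → |·| ≈ 1.4866, ∠ ≈ 47.73°
pole (1 + j22·0.025) = 1 + j0.55 → |·| ≈ 1.1413, ∠ ≈ 28.81°
|T| = 0.625 · 1.0039 / (1.4866 · 1.1413) ≈ 0.36981
Gain = 20 log₁₀(0.36981) ≈ -8.64 dB
∠T = (5.03°) − (47.73° + 28.81°) = -71.51°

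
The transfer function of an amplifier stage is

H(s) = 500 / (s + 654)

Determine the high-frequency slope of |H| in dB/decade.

Each pole contributes −20 dB/decade at high frequency; each zero contributes +20 dB/decade.
Net: 0 zero(s) − 1 pole(s) → -20 dB/decade.

-20 dB/decade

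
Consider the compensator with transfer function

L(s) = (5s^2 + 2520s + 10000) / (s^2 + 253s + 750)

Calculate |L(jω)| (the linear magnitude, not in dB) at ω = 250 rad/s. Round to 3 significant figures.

Substitute s = j250:
Numerator: 5(j250)^2 + 2520(j250) + 10000 = -302500 + j630000
Denominator: (j250)^2 + 253(j250) + 750 = -61750 + j63250
|N| = √(302500² + 630000²) ≈ 6.9886e+05, ∠N ≈ 115.65°
|D| = √(61750² + 63250²) ≈ 88395, ∠D ≈ 134.31°
|L| = 6.9886e+05 / 88395 ≈ 7.9061

7.91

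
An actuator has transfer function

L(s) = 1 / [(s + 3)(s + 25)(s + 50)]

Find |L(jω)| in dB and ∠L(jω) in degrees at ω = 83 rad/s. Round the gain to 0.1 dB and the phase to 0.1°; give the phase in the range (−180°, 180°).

At s = jω = j83:
pole (s+3): 3 + j83 → |·| = √(3²+83²) = √6898 ≈ 83.054, ∠ = arctan(83/3) ≈ 87.93°
pole (s+25): 25 + j83 → |·| = √(25²+83²) = √7514 ≈ 86.683, ∠ = arctan(83/25) ≈ 73.24°
pole (s+50): 50 + j83 → |·| = √(50²+83²) = √9389 ≈ 96.897, ∠ = arctan(83/50) ≈ 58.93°
|L| = 1 / 6.976e+05 ≈ 1.4335e-06
Gain = 20 log₁₀(1.4335e-06) ≈ -116.87 dB
∠L = 0.00° − 220.10° = -220.10° ≡ 139.90° (principal value)

-116.9 dB, 139.9°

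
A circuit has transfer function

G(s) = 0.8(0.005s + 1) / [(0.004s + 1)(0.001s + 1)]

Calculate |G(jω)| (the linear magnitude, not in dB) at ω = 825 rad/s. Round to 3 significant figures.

At ω = 825 rad/s:
zero (1 + j825·0.005) = 1 + j4.125 → |·| ≈ 4.2445, ∠ ≈ 76.37°
pole (1 + j825·0.004) = 1 + j3.3 → |·| ≈ 3.4482, ∠ ≈ 73.14°
pole (1 + j825·0.001) = 1 + j0.825 → |·| ≈ 1.2964, ∠ ≈ 39.52°
|G| = 0.8 · 4.2445 / (3.4482 · 1.2964) ≈ 0.7596

0.760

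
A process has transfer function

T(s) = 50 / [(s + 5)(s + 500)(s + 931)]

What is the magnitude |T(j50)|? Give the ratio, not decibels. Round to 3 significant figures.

2.12e-06

At s = jω = j50:
pole (s+5): 5 + j50 → |·| = √(5²+50²) = √2525 ≈ 50.249, ∠ = arctan(50/5) ≈ 84.29°
pole (s+500): 500 + j50 → |·| = √(500²+50²) = √252500 ≈ 502.49, ∠ = arctan(50/500) ≈ 5.71°
pole (s+931): 931 + j50 → |·| = √(931²+50²) = √869261 ≈ 932.34, ∠ = arctan(50/931) ≈ 3.07°
|T| = 50 / 2.3541e+07 ≈ 2.124e-06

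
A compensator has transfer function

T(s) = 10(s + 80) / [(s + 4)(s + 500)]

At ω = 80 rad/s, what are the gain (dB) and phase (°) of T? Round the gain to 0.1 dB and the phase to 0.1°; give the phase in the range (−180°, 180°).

-31.1 dB, -51.2°

At s = jω = j80:
zero (s+80): 80 + j80 → |·| = √(80²+80²) = √12800 ≈ 113.14, ∠ = arctan(80/80) ≈ 45.00°
pole (s+4): 4 + j80 → |·| = √(4²+80²) = √6416 ≈ 80.1, ∠ = arctan(80/4) ≈ 87.14°
pole (s+500): 500 + j80 → |·| = √(500²+80²) = √256400 ≈ 506.36, ∠ = arctan(80/500) ≈ 9.09°
|T| = 10 · 113.14 / 40559 ≈ 0.027895
Gain = 20 log₁₀(0.027895) ≈ -31.09 dB
∠T = 45.00° − 96.23° = -51.23°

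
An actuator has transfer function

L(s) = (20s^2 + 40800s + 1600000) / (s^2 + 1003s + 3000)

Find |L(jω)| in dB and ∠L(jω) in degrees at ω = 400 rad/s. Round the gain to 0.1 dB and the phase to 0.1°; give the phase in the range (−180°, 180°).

Substitute s = j400:
Numerator: 20(j400)^2 + 40800(j400) + 1600000 = -1600000 + j16320000
Denominator: (j400)^2 + 1003(j400) + 3000 = -157000 + j401200
|N| = √(1600000² + 16320000²) ≈ 1.6398e+07, ∠N ≈ 95.60°
|D| = √(157000² + 401200²) ≈ 4.3083e+05, ∠D ≈ 111.37°
|L| = 1.6398e+07 / 4.3083e+05 ≈ 38.061
Gain = 20 log₁₀(38.061) ≈ 31.61 dB
∠L = 95.60° − 111.37° = -15.77°

31.6 dB, -15.8°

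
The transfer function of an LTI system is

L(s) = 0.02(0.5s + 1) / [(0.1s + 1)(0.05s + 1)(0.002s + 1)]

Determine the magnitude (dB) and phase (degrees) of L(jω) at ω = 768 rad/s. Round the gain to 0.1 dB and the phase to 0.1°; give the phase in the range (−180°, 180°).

At ω = 768 rad/s:
zero (1 + j768·0.5) = 1 + j384 → |·| ≈ 384, ∠ ≈ 89.85°
pole (1 + j768·0.1) = 1 + j76.8 → |·| ≈ 76.807, ∠ ≈ 89.25°
pole (1 + j768·0.05) = 1 + j38.4 → |·| ≈ 38.413, ∠ ≈ 88.51°
pole (1 + j768·0.002) = 1 + j1.536 → |·| ≈ 1.8328, ∠ ≈ 56.93°
|L| = 0.02 · 384 / (76.807 · 38.413 · 1.8328) ≈ 0.0014203
Gain = 20 log₁₀(0.0014203) ≈ -56.95 dB
∠L = (89.85°) − (89.25° + 88.51° + 56.93°) = -144.84°

-57.0 dB, -144.8°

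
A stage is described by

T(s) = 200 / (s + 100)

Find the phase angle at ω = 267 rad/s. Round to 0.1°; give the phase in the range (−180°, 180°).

At s = jω = j267:
pole (s+100): 100 + j267 → |·| = √(100²+267²) = √81289 ≈ 285.11, ∠ = arctan(267/100) ≈ 69.47°
∠T = 0.00° − 69.47° = -69.47°

-69.5°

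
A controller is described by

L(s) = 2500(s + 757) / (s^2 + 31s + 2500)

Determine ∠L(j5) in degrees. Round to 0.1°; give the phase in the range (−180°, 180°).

-3.2°

At s = jω = j5:
zero (s+757): 757 + j5 → |·| = √(757²+5²) = √573074 ≈ 757.02, ∠ = arctan(5/757) ≈ 0.38°
quadratic: (j5)² + 31·j5 + 2500 = 2475 + j155 → |·| ≈ 2479.8, ∠ ≈ 3.58°
∠L = 0.38° − 3.58° = -3.20°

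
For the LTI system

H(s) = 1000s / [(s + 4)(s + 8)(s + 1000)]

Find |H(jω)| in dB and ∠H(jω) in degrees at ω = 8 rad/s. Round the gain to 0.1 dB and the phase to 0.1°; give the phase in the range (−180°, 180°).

At s = jω = j8:
zero at origin: s = j8 → |·| = 8, ∠ = 90.00°
pole (s+4): 4 + j8 → |·| = √(4²+8²) = √80 ≈ 8.9443, ∠ = arctan(8/4) ≈ 63.43°
pole (s+8): 8 + j8 → |·| = √(8²+8²) = √128 ≈ 11.314, ∠ = arctan(8/8) ≈ 45.00°
pole (s+1000): 1000 + j8 → |·| = √(1000²+8²) = √1000064 ≈ 1000, ∠ = arctan(8/1000) ≈ 0.46°
|H| = 1000 · 8 / 1.012e+05 ≈ 0.079051
Gain = 20 log₁₀(0.079051) ≈ -22.04 dB
∠H = 90.00° − 108.89° = -18.89°

-22.0 dB, -18.9°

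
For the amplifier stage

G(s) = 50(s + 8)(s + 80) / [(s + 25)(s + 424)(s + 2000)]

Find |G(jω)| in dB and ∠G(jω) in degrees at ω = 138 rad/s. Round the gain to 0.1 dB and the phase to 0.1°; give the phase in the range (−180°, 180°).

At s = jω = j138:
zero (s+8): 8 + j138 → |·| = √(8²+138²) = √19108 ≈ 138.23, ∠ = arctan(138/8) ≈ 86.68°
zero (s+80): 80 + j138 → |·| = √(80²+138²) = √25444 ≈ 159.51, ∠ = arctan(138/80) ≈ 59.90°
pole (s+25): 25 + j138 → |·| = √(25²+138²) = √19669 ≈ 140.25, ∠ = arctan(138/25) ≈ 79.73°
pole (s+424): 424 + j138 → |·| = √(424²+138²) = √198820 ≈ 445.89, ∠ = arctan(138/424) ≈ 18.03°
pole (s+2000): 2000 + j138 → |·| = √(2000²+138²) = √4019044 ≈ 2004.8, ∠ = arctan(138/2000) ≈ 3.95°
|G| = 50 · 22049 / 1.2537e+08 ≈ 0.0087936
Gain = 20 log₁₀(0.0087936) ≈ -41.12 dB
∠G = 146.58° − 101.71° = 44.87°

-41.1 dB, 44.9°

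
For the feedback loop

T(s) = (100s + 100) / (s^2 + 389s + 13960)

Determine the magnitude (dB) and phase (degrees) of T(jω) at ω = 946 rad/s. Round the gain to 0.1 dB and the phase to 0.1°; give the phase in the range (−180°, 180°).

Substitute s = j946:
Numerator: 100(j946) + 100 = 100 + j94600
Denominator: (j946)^2 + 389(j946) + 13960 = -880956 + j367994
|N| = √(100² + 94600²) ≈ 94600, ∠N ≈ 89.94°
|D| = √(880956² + 367994²) ≈ 9.5473e+05, ∠D ≈ 157.33°
|T| = 94600 / 9.5473e+05 ≈ 0.099086
Gain = 20 log₁₀(0.099086) ≈ -20.08 dB
∠T = 89.94° − 157.33° = -67.39°

-20.1 dB, -67.4°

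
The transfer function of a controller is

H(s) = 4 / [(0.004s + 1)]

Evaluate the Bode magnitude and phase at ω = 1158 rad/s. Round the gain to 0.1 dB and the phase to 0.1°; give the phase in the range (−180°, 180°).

At ω = 1158 rad/s:
pole (1 + j1158·0.004) = 1 + j4.632 → |·| ≈ 4.7387, ∠ ≈ 77.82°
|H| = 4 · 1 / (4.7387) ≈ 0.84411
Gain = 20 log₁₀(0.84411) ≈ -1.47 dB
∠H = (0°) − (77.82°) = -77.82°

-1.5 dB, -77.8°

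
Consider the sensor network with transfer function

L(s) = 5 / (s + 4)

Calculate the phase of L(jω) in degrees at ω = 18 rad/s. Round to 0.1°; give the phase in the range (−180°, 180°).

Substitute s = j18:
Numerator: 5 = 5 + j0
Denominator: (j18) + 4 = 4 + j18
|N| = √(5² + 0²) ≈ 5, ∠N ≈ 0.00°
|D| = √(4² + 18²) ≈ 18.439, ∠D ≈ 77.47°
∠L = 0.00° − 77.47° = -77.47°

-77.5°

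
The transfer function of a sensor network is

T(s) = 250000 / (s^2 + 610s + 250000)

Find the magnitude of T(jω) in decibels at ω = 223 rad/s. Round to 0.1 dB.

0.3 dB

At s = jω = j223:
quadratic: (j223)² + 610·j223 + 250000 = 200271 + j136030 → |·| ≈ 2.421e+05, ∠ ≈ 34.19°
|T| = 250000 / 2.421e+05 ≈ 1.0326
Gain = 20 log₁₀(1.0326) ≈ 0.28 dB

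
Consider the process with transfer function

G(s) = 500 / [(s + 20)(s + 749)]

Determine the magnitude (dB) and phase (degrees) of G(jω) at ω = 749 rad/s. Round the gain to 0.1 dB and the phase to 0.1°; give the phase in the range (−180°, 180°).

At s = jω = j749:
pole (s+20): 20 + j749 → |·| = √(20²+749²) = √561401 ≈ 749.27, ∠ = arctan(749/20) ≈ 88.47°
pole (s+749): 749 + j749 → |·| = √(749²+749²) = √1122002 ≈ 1059.2, ∠ = arctan(749/749) ≈ 45.00°
|G| = 500 / 7.9363e+05 ≈ 0.00063002
Gain = 20 log₁₀(0.00063002) ≈ -64.01 dB
∠G = 0.00° − 133.47° = -133.47°

-64.0 dB, -133.5°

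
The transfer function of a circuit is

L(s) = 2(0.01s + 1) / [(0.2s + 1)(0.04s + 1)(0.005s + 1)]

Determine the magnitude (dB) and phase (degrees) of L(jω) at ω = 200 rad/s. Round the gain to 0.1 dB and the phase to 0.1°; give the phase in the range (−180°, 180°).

At ω = 200 rad/s:
zero (1 + j200·0.01) = 1 + j2 → |·| ≈ 2.2361, ∠ ≈ 63.43°
pole (1 + j200·0.2) = 1 + j40 → |·| ≈ 40.012, ∠ ≈ 88.57°
pole (1 + j200·0.04) = 1 + j8 → |·| ≈ 8.0623, ∠ ≈ 82.87°
pole (1 + j200·0.005) = 1 + j1 → |·| ≈ 1.4142, ∠ ≈ 45.00°
|L| = 2 · 2.2361 / (40.012 · 8.0623 · 1.4142) ≈ 0.009803
Gain = 20 log₁₀(0.009803) ≈ -40.17 dB
∠L = (63.43°) − (88.57° + 82.87° + 45.00°) = -153.01°

-40.2 dB, -153.0°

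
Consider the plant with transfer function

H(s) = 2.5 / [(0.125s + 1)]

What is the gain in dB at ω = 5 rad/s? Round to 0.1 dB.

At ω = 5 rad/s:
pole (1 + j5·0.125) = 1 + j0.625 → |·| ≈ 1.1792, ∠ ≈ 32.01°
|H| = 2.5 · 1 / (1.1792) ≈ 2.1201
Gain = 20 log₁₀(2.1201) ≈ 6.53 dB

6.5 dB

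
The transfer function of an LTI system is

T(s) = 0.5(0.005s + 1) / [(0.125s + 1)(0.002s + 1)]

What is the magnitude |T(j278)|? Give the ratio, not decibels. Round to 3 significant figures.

At ω = 278 rad/s:
zero (1 + j278·0.005) = 1 + j1.39 → |·| ≈ 1.7123, ∠ ≈ 54.27°
pole (1 + j278·0.125) = 1 + j34.75 → |·| ≈ 34.764, ∠ ≈ 88.35°
pole (1 + j278·0.002) = 1 + j0.556 → |·| ≈ 1.1442, ∠ ≈ 29.07°
|T| = 0.5 · 1.7123 / (34.764 · 1.1442) ≈ 0.021524

0.0215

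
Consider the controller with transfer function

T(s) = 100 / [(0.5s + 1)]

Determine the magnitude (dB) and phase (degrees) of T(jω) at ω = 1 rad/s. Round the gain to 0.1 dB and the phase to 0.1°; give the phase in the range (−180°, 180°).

39.0 dB, -26.6°

At ω = 1 rad/s:
pole (1 + j1·0.5) = 1 + j0.5 → |·| ≈ 1.118, ∠ ≈ 26.57°
|T| = 100 · 1 / (1.118) ≈ 89.445
Gain = 20 log₁₀(89.445) ≈ 39.03 dB
∠T = (0°) − (26.57°) = -26.57°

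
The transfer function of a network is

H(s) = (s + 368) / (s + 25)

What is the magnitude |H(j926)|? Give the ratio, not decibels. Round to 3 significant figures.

At s = jω = j926:
zero (s+368): 368 + j926 → |·| = √(368²+926²) = √992900 ≈ 996.44, ∠ = arctan(926/368) ≈ 68.33°
pole (s+25): 25 + j926 → |·| = √(25²+926²) = √858101 ≈ 926.34, ∠ = arctan(926/25) ≈ 88.45°
|H| = 1 · 996.44 / 926.34 ≈ 1.0757

1.08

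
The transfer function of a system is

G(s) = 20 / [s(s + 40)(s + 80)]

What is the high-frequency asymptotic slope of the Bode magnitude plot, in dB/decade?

-60 dB/decade

Each pole contributes −20 dB/decade at high frequency; each zero contributes +20 dB/decade.
Net: 0 zero(s) − 3 pole(s) → -60 dB/decade.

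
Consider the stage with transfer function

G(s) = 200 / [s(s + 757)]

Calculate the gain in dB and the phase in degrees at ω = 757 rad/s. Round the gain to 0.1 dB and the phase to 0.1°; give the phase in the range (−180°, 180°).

At s = jω = j757:
pole (s+757): 757 + j757 → |·| = √(757²+757²) = √1146098 ≈ 1070.6, ∠ = arctan(757/757) ≈ 45.00°
pole at origin: |s| = 757, ∠ = 90.00° (in denominator)
|G| = 200 / 8.1044e+05 ≈ 0.00024678
Gain = 20 log₁₀(0.00024678) ≈ -72.15 dB
∠G = 0.00° − 135.00° = -135.00°

-72.2 dB, -135.0°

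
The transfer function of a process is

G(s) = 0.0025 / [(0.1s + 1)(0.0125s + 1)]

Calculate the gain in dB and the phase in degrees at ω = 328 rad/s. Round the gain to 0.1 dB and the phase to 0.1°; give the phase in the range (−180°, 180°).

-94.9 dB, -164.5°

At ω = 328 rad/s:
pole (1 + j328·0.1) = 1 + j32.8 → |·| ≈ 32.815, ∠ ≈ 88.25°
pole (1 + j328·0.0125) = 1 + j4.1 → |·| ≈ 4.2202, ∠ ≈ 76.29°
|G| = 0.0025 · 1 / (32.815 · 4.2202) ≈ 1.8052e-05
Gain = 20 log₁₀(1.8052e-05) ≈ -94.87 dB
∠G = (0°) − (88.25° + 76.29°) = -164.54°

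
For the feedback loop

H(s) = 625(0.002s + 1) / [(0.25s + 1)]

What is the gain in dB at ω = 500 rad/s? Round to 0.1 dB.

At ω = 500 rad/s:
zero (1 + j500·0.002) = 1 + j1 → |·| ≈ 1.4142, ∠ ≈ 45.00°
pole (1 + j500·0.25) = 1 + j125 → |·| ≈ 125, ∠ ≈ 89.54°
|H| = 625 · 1.4142 / (125) ≈ 7.071
Gain = 20 log₁₀(7.071) ≈ 16.99 dB

17.0 dB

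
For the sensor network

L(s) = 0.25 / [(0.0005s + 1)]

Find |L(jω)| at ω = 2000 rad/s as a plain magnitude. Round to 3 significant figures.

At ω = 2000 rad/s:
pole (1 + j2000·0.0005) = 1 + j1 → |·| ≈ 1.4142, ∠ ≈ 45.00°
|L| = 0.25 · 1 / (1.4142) ≈ 0.17678

0.177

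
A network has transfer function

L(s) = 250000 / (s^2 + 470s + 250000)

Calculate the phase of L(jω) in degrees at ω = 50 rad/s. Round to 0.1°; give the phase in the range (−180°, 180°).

-5.4°

At s = jω = j50:
quadratic: (j50)² + 470·j50 + 250000 = 247500 + j23500 → |·| ≈ 2.4861e+05, ∠ ≈ 5.42°
∠L = 0.00° − 5.42° = -5.42°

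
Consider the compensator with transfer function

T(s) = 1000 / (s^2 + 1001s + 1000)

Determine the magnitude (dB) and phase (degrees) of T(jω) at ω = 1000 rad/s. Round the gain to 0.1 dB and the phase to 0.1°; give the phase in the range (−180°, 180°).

-63.0 dB, -134.9°

Substitute s = j1000:
Numerator: 1000 = 1000 + j0
Denominator: (j1000)^2 + 1001(j1000) + 1000 = -999000 + j1001000
|N| = √(1000² + 0²) ≈ 1000, ∠N ≈ 0.00°
|D| = √(999000² + 1001000²) ≈ 1.4142e+06, ∠D ≈ 134.94°
|T| = 1000 / 1.4142e+06 ≈ 0.00070711
Gain = 20 log₁₀(0.00070711) ≈ -63.01 dB
∠T = 0.00° − 134.94° = -134.94°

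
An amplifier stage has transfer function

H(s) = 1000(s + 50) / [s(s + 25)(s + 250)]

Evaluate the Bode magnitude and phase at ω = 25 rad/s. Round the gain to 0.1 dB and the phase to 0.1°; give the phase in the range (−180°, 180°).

-12.0 dB, -114.1°

At s = jω = j25:
zero (s+50): 50 + j25 → |·| = √(50²+25²) = √3125 ≈ 55.902, ∠ = arctan(25/50) ≈ 26.57°
pole (s+25): 25 + j25 → |·| = √(25²+25²) = √1250 ≈ 35.355, ∠ = arctan(25/25) ≈ 45.00°
pole (s+250): 250 + j25 → |·| = √(250²+25²) = √63125 ≈ 251.25, ∠ = arctan(25/250) ≈ 5.71°
pole at origin: |s| = 25, ∠ = 90.00° (in denominator)
|H| = 1000 · 55.902 / 2.2207e+05 ≈ 0.25173
Gain = 20 log₁₀(0.25173) ≈ -11.98 dB
∠H = 26.57° − 140.71° = -114.14°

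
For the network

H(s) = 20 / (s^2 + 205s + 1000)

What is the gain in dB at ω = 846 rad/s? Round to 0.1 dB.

-91.3 dB

Substitute s = j846:
Numerator: 20 = 20 + j0
Denominator: (j846)^2 + 205(j846) + 1000 = -714716 + j173430
|N| = √(20² + 0²) ≈ 20, ∠N ≈ 0.00°
|D| = √(714716² + 173430²) ≈ 7.3546e+05, ∠D ≈ 166.36°
|H| = 20 / 7.3546e+05 ≈ 2.7194e-05
Gain = 20 log₁₀(2.7194e-05) ≈ -91.31 dB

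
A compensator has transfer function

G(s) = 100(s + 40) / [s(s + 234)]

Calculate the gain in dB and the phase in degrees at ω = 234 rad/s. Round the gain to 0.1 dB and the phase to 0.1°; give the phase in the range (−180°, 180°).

At s = jω = j234:
zero (s+40): 40 + j234 → |·| = √(40²+234²) = √56356 ≈ 237.39, ∠ = arctan(234/40) ≈ 80.30°
pole (s+234): 234 + j234 → |·| = √(234²+234²) = √109512 ≈ 330.93, ∠ = arctan(234/234) ≈ 45.00°
pole at origin: |s| = 234, ∠ = 90.00° (in denominator)
|G| = 100 · 237.39 / 77438 ≈ 0.30655
Gain = 20 log₁₀(0.30655) ≈ -10.27 dB
∠G = 80.30° − 135.00° = -54.70°

-10.3 dB, -54.7°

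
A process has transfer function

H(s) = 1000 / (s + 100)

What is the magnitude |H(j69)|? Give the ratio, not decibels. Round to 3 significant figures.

At s = jω = j69:
pole (s+100): 100 + j69 → |·| = √(100²+69²) = √14761 ≈ 121.49, ∠ = arctan(69/100) ≈ 34.61°
|H| = 1000 / 121.49 ≈ 8.2311

8.23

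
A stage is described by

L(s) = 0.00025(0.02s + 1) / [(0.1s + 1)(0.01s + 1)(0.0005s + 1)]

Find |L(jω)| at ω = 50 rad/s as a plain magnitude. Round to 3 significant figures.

6.20e-05

At ω = 50 rad/s:
zero (1 + j50·0.02) = 1 + j1 → |·| ≈ 1.4142, ∠ ≈ 45.00°
pole (1 + j50·0.1) = 1 + j5 → |·| ≈ 5.099, ∠ ≈ 78.69°
pole (1 + j50·0.01) = 1 + j0.5 → |·| ≈ 1.118, ∠ ≈ 26.57°
pole (1 + j50·0.0005) = 1 + j0.025 → |·| ≈ 1.0003, ∠ ≈ 1.43°
|L| = 0.00025 · 1.4142 / (5.099 · 1.118 · 1.0003) ≈ 6.2e-05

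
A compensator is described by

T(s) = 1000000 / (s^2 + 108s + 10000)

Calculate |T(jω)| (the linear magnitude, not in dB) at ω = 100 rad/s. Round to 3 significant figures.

At s = jω = j100:
quadratic: (j100)² + 108·j100 + 10000 = 0 + j10800 → |·| ≈ 10800, ∠ ≈ 90.00°
|T| = 1000000 / 10800 ≈ 92.593

92.6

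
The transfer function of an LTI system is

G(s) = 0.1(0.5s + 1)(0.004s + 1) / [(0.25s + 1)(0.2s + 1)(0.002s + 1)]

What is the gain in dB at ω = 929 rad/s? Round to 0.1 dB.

-54.1 dB

At ω = 929 rad/s:
zero (1 + j929·0.5) = 1 + j464.5 → |·| ≈ 464.5, ∠ ≈ 89.88°
zero (1 + j929·0.004) = 1 + j3.716 → |·| ≈ 3.8482, ∠ ≈ 74.94°
pole (1 + j929·0.25) = 1 + j232.25 → |·| ≈ 232.25, ∠ ≈ 89.75°
pole (1 + j929·0.2) = 1 + j185.8 → |·| ≈ 185.8, ∠ ≈ 89.69°
pole (1 + j929·0.002) = 1 + j1.858 → |·| ≈ 2.11, ∠ ≈ 61.71°
|G| = 0.1 · 464.5 · 3.8482 / (232.25 · 185.8 · 2.11) ≈ 0.0019632
Gain = 20 log₁₀(0.0019632) ≈ -54.14 dB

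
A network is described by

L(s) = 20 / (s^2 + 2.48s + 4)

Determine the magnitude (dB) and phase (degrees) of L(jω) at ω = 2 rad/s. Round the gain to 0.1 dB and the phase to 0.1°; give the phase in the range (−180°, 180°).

At s = jω = j2:
quadratic: (j2)² + 2.48·j2 + 4 = 0 + j4.96 → |·| ≈ 4.96, ∠ ≈ 90.00°
|L| = 20 / 4.96 ≈ 4.0323
Gain = 20 log₁₀(4.0323) ≈ 12.11 dB
∠L = 0.00° − 90.00° = -90.00°

12.1 dB, -90.0°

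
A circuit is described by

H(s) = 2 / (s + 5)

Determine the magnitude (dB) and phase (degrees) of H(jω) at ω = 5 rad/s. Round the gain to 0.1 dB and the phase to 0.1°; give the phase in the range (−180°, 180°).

-11.0 dB, -45.0°

Substitute s = j5:
Numerator: 2 = 2 + j0
Denominator: (j5) + 5 = 5 + j5
|N| = √(2² + 0²) ≈ 2, ∠N ≈ 0.00°
|D| = √(5² + 5²) ≈ 7.0711, ∠D ≈ 45.00°
|H| = 2 / 7.0711 ≈ 0.28284
Gain = 20 log₁₀(0.28284) ≈ -10.97 dB
∠H = 0.00° − 45.00° = -45.00°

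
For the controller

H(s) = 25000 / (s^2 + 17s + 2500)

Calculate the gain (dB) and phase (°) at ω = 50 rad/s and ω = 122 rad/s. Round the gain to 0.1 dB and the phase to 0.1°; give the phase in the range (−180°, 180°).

ω = 50: 29.4 dB, -90.0°; ω = 122: 6.0 dB, -170.5°

At s = jω = j50:
quadratic: (j50)² + 17·j50 + 2500 = 0 + j850 → |·| ≈ 850, ∠ ≈ 90.00°
|H| = 25000 / 850 ≈ 29.412
Gain = 20 log₁₀(29.412) ≈ 29.37 dB
∠H = 0.00° − 90.00° = -90.00°

At s = jω = j122:
quadratic: (j122)² + 17·j122 + 2500 = -12384 + j2074 → |·| ≈ 12556, ∠ ≈ 170.49°
|H| = 25000 / 12556 ≈ 1.9911
Gain = 20 log₁₀(1.9911) ≈ 5.98 dB
∠H = 0.00° − 170.49° = -170.49°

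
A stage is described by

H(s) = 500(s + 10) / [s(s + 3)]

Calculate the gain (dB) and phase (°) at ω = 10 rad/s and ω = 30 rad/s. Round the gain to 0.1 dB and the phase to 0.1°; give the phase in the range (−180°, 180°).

ω = 10: 36.6 dB, -118.3°; ω = 30: 24.9 dB, -102.7°

At s = jω = j10:
zero (s+10): 10 + j10 → |·| = √(10²+10²) = √200 ≈ 14.142, ∠ = arctan(10/10) ≈ 45.00°
pole (s+3): 3 + j10 → |·| = √(3²+10²) = √109 ≈ 10.44, ∠ = arctan(10/3) ≈ 73.30°
pole at origin: |s| = 10, ∠ = 90.00° (in denominator)
|H| = 500 · 14.142 / 104.4 ≈ 67.73
Gain = 20 log₁₀(67.73) ≈ 36.62 dB
∠H = 45.00° − 163.30° = -118.30°

At s = jω = j30:
zero (s+10): 10 + j30 → |·| = √(10²+30²) = √1000 ≈ 31.623, ∠ = arctan(30/10) ≈ 71.57°
pole (s+3): 3 + j30 → |·| = √(3²+30²) = √909 ≈ 30.15, ∠ = arctan(30/3) ≈ 84.29°
pole at origin: |s| = 30, ∠ = 90.00° (in denominator)
|H| = 500 · 31.623 / 904.5 ≈ 17.481
Gain = 20 log₁₀(17.481) ≈ 24.85 dB
∠H = 71.57° − 174.29° = -102.72°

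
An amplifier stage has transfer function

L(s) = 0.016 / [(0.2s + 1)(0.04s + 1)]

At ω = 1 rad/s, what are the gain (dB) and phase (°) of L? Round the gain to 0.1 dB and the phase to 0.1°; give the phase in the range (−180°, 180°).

At ω = 1 rad/s:
pole (1 + j1·0.2) = 1 + j0.2 → |·| ≈ 1.0198, ∠ ≈ 11.31°
pole (1 + j1·0.04) = 1 + j0.04 → |·| ≈ 1.0008, ∠ ≈ 2.29°
|L| = 0.016 · 1 / (1.0198 · 1.0008) ≈ 0.015677
Gain = 20 log₁₀(0.015677) ≈ -36.09 dB
∠L = (0°) − (11.31° + 2.29°) = -13.60°

-36.1 dB, -13.6°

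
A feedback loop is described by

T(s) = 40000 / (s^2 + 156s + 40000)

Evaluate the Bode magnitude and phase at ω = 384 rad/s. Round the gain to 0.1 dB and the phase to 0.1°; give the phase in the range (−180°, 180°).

At s = jω = j384:
quadratic: (j384)² + 156·j384 + 40000 = -107456 + j59904 → |·| ≈ 1.2303e+05, ∠ ≈ 150.86°
|T| = 40000 / 1.2303e+05 ≈ 0.32512
Gain = 20 log₁₀(0.32512) ≈ -9.76 dB
∠T = 0.00° − 150.86° = -150.86°

-9.8 dB, -150.9°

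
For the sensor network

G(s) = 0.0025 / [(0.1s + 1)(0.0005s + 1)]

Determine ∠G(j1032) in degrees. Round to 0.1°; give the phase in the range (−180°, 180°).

-116.7°

At ω = 1032 rad/s:
pole (1 + j1032·0.1) = 1 + j103.2 → |·| ≈ 103.2, ∠ ≈ 89.44°
pole (1 + j1032·0.0005) = 1 + j0.516 → |·| ≈ 1.1253, ∠ ≈ 27.29°
∠G = (0°) − (89.44° + 27.29°) = -116.73°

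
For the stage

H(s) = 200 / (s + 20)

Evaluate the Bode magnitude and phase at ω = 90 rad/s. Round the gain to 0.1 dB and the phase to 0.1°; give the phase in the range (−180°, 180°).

At s = jω = j90:
pole (s+20): 20 + j90 → |·| = √(20²+90²) = √8500 ≈ 92.195, ∠ = arctan(90/20) ≈ 77.47°
|H| = 200 / 92.195 ≈ 2.1693
Gain = 20 log₁₀(2.1693) ≈ 6.73 dB
∠H = 0.00° − 77.47° = -77.47°

6.7 dB, -77.5°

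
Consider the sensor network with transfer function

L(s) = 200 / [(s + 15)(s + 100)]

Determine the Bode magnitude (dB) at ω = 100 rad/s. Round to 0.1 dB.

-37.1 dB

At s = jω = j100:
pole (s+15): 15 + j100 → |·| = √(15²+100²) = √10225 ≈ 101.12, ∠ = arctan(100/15) ≈ 81.47°
pole (s+100): 100 + j100 → |·| = √(100²+100²) = √20000 ≈ 141.42, ∠ = arctan(100/100) ≈ 45.00°
|L| = 200 / 14300 ≈ 0.013986
Gain = 20 log₁₀(0.013986) ≈ -37.09 dB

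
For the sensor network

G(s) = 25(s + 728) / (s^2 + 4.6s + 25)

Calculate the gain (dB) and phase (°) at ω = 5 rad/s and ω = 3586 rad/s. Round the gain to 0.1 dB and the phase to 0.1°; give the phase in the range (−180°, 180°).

ω = 5: 58.0 dB, -89.6°; ω = 3586: -43.0 dB, -101.4°

At s = jω = j5:
zero (s+728): 728 + j5 → |·| = √(728²+5²) = √530009 ≈ 728.02, ∠ = arctan(5/728) ≈ 0.39°
quadratic: (j5)² + 4.6·j5 + 25 = 0 + j23 → |·| ≈ 23, ∠ ≈ 90.00°
|G| = 25 · 728.02 / 23 ≈ 791.33
Gain = 20 log₁₀(791.33) ≈ 57.97 dB
∠G = 0.39° − 90.00° = -89.61°

At s = jω = j3586:
zero (s+728): 728 + j3586 → |·| = √(728²+3586²) = √13389380 ≈ 3659.2, ∠ = arctan(3586/728) ≈ 78.52°
quadratic: (j3586)² + 4.6·j3586 + 25 = -12859371 + j16495.6 → |·| ≈ 1.2859e+07, ∠ ≈ 179.93°
|G| = 25 · 3659.2 / 1.2859e+07 ≈ 0.0071141
Gain = 20 log₁₀(0.0071141) ≈ -42.96 dB
∠G = 78.52° − 179.93° = -101.41°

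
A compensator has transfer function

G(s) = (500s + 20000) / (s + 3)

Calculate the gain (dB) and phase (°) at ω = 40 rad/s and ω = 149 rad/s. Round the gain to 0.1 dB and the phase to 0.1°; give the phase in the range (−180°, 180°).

Substitute s = j40:
Numerator: 500(j40) + 20000 = 20000 + j20000
Denominator: (j40) + 3 = 3 + j40
|N| = √(20000² + 20000²) ≈ 28284, ∠N ≈ 45.00°
|D| = √(3² + 40²) ≈ 40.112, ∠D ≈ 85.71°
|G| = 28284 / 40.112 ≈ 705.13
Gain = 20 log₁₀(705.13) ≈ 56.97 dB
∠G = 45.00° − 85.71° = -40.71°

Substitute s = j149:
Numerator: 500(j149) + 20000 = 20000 + j74500
Denominator: (j149) + 3 = 3 + j149
|N| = √(20000² + 74500²) ≈ 77138, ∠N ≈ 74.97°
|D| = √(3² + 149²) ≈ 149.03, ∠D ≈ 88.85°
|G| = 77138 / 149.03 ≈ 517.6
Gain = 20 log₁₀(517.6) ≈ 54.28 dB
∠G = 74.97° − 88.85° = -13.88°

ω = 40: 57.0 dB, -40.7°; ω = 149: 54.3 dB, -13.9°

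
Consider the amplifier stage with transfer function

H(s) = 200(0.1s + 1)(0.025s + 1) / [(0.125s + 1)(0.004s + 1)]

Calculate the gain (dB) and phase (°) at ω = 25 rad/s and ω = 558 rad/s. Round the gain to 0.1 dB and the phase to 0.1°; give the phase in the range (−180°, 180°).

At ω = 25 rad/s:
zero (1 + j25·0.1) = 1 + j2.5 → |·| ≈ 2.6926, ∠ ≈ 68.20°
zero (1 + j25·0.025) = 1 + j0.625 → |·| ≈ 1.1792, ∠ ≈ 32.01°
pole (1 + j25·0.125) = 1 + j3.125 → |·| ≈ 3.2811, ∠ ≈ 72.26°
pole (1 + j25·0.004) = 1 + j0.1 → |·| ≈ 1.005, ∠ ≈ 5.71°
|H| = 200 · 2.6926 · 1.1792 / (3.2811 · 1.005) ≈ 192.58
Gain = 20 log₁₀(192.58) ≈ 45.69 dB
∠H = (68.20° + 32.01°) − (72.26° + 5.71°) = 22.24°

At ω = 558 rad/s:
zero (1 + j558·0.1) = 1 + j55.8 → |·| ≈ 55.809, ∠ ≈ 88.97°
zero (1 + j558·0.025) = 1 + j13.95 → |·| ≈ 13.986, ∠ ≈ 85.90°
pole (1 + j558·0.125) = 1 + j69.75 → |·| ≈ 69.757, ∠ ≈ 89.18°
pole (1 + j558·0.004) = 1 + j2.232 → |·| ≈ 2.4458, ∠ ≈ 65.87°
|H| = 200 · 55.809 · 13.986 / (69.757 · 2.4458) ≈ 915
Gain = 20 log₁₀(915) ≈ 59.23 dB
∠H = (88.97° + 85.90°) − (89.18° + 65.87°) = 19.82°

ω = 25: 45.7 dB, 22.2°; ω = 558: 59.2 dB, 19.8°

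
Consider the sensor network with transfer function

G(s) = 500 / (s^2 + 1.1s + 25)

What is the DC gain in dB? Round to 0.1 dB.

26.0 dB

G(0) = 500 / 25 = 20
20 log₁₀(20) ≈ 26.02 dB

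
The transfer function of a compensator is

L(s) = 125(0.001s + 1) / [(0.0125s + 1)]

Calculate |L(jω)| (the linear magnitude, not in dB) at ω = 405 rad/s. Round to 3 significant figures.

At ω = 405 rad/s:
zero (1 + j405·0.001) = 1 + j0.405 → |·| ≈ 1.0789, ∠ ≈ 22.05°
pole (1 + j405·0.0125) = 1 + j5.0625 → |·| ≈ 5.1603, ∠ ≈ 78.83°
|L| = 125 · 1.0789 / (5.1603) ≈ 26.135

26.1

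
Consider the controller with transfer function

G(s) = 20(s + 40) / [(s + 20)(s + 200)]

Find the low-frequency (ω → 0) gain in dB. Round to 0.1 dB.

G(0) = 20·40 / (20·200) = 0.2
20 log₁₀(0.2) ≈ -13.98 dB

-14.0 dB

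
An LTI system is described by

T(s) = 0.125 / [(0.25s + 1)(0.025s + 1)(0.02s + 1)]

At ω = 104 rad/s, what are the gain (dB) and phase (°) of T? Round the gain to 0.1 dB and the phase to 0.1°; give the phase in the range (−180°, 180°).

-62.5 dB, 138.9°

At ω = 104 rad/s:
pole (1 + j104·0.25) = 1 + j26 → |·| ≈ 26.019, ∠ ≈ 87.80°
pole (1 + j104·0.025) = 1 + j2.6 → |·| ≈ 2.7857, ∠ ≈ 68.96°
pole (1 + j104·0.02) = 1 + j2.08 → |·| ≈ 2.3079, ∠ ≈ 64.32°
|T| = 0.125 · 1 / (26.019 · 2.7857 · 2.3079) ≈ 0.00074725
Gain = 20 log₁₀(0.00074725) ≈ -62.53 dB
∠T = (0°) − (87.80° + 68.96° + 64.32°) = -221.08° ≡ 138.92° (principal value)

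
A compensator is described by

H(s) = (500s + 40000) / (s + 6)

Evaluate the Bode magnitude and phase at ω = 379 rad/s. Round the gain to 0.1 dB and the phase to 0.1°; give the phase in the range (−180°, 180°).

54.2 dB, -11.0°

Substitute s = j379:
Numerator: 500(j379) + 40000 = 40000 + j189500
Denominator: (j379) + 6 = 6 + j379
|N| = √(40000² + 189500²) ≈ 1.9368e+05, ∠N ≈ 78.08°
|D| = √(6² + 379²) ≈ 379.05, ∠D ≈ 89.09°
|H| = 1.9368e+05 / 379.05 ≈ 510.96
Gain = 20 log₁₀(510.96) ≈ 54.17 dB
∠H = 78.08° − 89.09° = -11.01°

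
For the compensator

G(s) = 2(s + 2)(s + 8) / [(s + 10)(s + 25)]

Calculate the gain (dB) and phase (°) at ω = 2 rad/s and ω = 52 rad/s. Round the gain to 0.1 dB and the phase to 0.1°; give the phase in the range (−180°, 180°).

At s = jω = j2:
zero (s+2): 2 + j2 → |·| = √(2²+2²) = √8 ≈ 2.8284, ∠ = arctan(2/2) ≈ 45.00°
zero (s+8): 8 + j2 → |·| = √(8²+2²) = √68 ≈ 8.2462, ∠ = arctan(2/8) ≈ 14.04°
pole (s+10): 10 + j2 → |·| = √(10²+2²) = √104 ≈ 10.198, ∠ = arctan(2/10) ≈ 11.31°
pole (s+25): 25 + j2 → |·| = √(25²+2²) = √629 ≈ 25.08, ∠ = arctan(2/25) ≈ 4.57°
|G| = 2 · 23.324 / 255.77 ≈ 0.18238
Gain = 20 log₁₀(0.18238) ≈ -14.78 dB
∠G = 59.04° − 15.88° = 43.16°

At s = jω = j52:
zero (s+2): 2 + j52 → |·| = √(2²+52²) = √2708 ≈ 52.038, ∠ = arctan(52/2) ≈ 87.80°
zero (s+8): 8 + j52 → |·| = √(8²+52²) = √2768 ≈ 52.612, ∠ = arctan(52/8) ≈ 81.25°
pole (s+10): 10 + j52 → |·| = √(10²+52²) = √2804 ≈ 52.953, ∠ = arctan(52/10) ≈ 79.11°
pole (s+25): 25 + j52 → |·| = √(25²+52²) = √3329 ≈ 57.697, ∠ = arctan(52/25) ≈ 64.32°
|G| = 2 · 2737.8 / 3055.2 ≈ 1.7922
Gain = 20 log₁₀(1.7922) ≈ 5.07 dB
∠G = 169.05° − 143.43° = 25.62°

ω = 2: -14.8 dB, 43.2°; ω = 52: 5.1 dB, 25.6°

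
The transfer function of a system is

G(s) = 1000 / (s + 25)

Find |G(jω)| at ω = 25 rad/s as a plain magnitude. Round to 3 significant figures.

28.3

Substitute s = j25:
Numerator: 1000 = 1000 + j0
Denominator: (j25) + 25 = 25 + j25
|N| = √(1000² + 0²) ≈ 1000, ∠N ≈ 0.00°
|D| = √(25² + 25²) ≈ 35.355, ∠D ≈ 45.00°
|G| = 1000 / 35.355 ≈ 28.285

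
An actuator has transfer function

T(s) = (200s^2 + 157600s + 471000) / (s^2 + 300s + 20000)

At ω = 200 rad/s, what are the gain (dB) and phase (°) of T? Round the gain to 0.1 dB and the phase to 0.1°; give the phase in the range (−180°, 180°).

Substitute s = j200:
Numerator: 200(j200)^2 + 157600(j200) + 471000 = -7529000 + j31520000
Denominator: (j200)^2 + 300(j200) + 20000 = -20000 + j60000
|N| = √(7529000² + 31520000²) ≈ 3.2407e+07, ∠N ≈ 103.43°
|D| = √(20000² + 60000²) ≈ 63246, ∠D ≈ 108.43°
|T| = 3.2407e+07 / 63246 ≈ 512.4
Gain = 20 log₁₀(512.4) ≈ 54.19 dB
∠T = 103.43° − 108.43° = -5.00°

54.2 dB, -5.0°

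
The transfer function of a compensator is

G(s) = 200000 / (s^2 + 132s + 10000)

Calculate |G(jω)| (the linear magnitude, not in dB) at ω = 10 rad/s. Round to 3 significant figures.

20.0

At s = jω = j10:
quadratic: (j10)² + 132·j10 + 10000 = 9900 + j1320 → |·| ≈ 9987.6, ∠ ≈ 7.59°
|G| = 200000 / 9987.6 ≈ 20.025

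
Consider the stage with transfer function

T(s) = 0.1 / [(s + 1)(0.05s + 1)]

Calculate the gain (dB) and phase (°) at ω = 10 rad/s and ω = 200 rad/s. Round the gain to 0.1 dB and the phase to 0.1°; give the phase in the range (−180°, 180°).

At ω = 10 rad/s:
pole (1 + j10·1) = 1 + j10 → |·| ≈ 10.05, ∠ ≈ 84.29°
pole (1 + j10·0.05) = 1 + j0.5 → |·| ≈ 1.118, ∠ ≈ 26.57°
|T| = 0.1 · 1 / (10.05 · 1.118) ≈ 0.0089
Gain = 20 log₁₀(0.0089) ≈ -41.01 dB
∠T = (0°) − (84.29° + 26.57°) = -110.86°

At ω = 200 rad/s:
pole (1 + j200·1) = 1 + j200 → |·| ≈ 200, ∠ ≈ 89.71°
pole (1 + j200·0.05) = 1 + j10 → |·| ≈ 10.05, ∠ ≈ 84.29°
|T| = 0.1 · 1 / (200 · 10.05) ≈ 4.9751e-05
Gain = 20 log₁₀(4.9751e-05) ≈ -86.06 dB
∠T = (0°) − (89.71° + 84.29°) = -174.00°

ω = 10: -41.0 dB, -110.9°; ω = 200: -86.1 dB, -174.0°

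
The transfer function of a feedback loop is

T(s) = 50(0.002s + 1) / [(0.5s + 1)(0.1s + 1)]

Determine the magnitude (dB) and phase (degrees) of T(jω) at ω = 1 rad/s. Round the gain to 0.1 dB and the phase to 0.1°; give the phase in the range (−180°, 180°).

At ω = 1 rad/s:
zero (1 + j1·0.002) = 1 + j0.002 → |·| ≈ 1, ∠ ≈ 0.11°
pole (1 + j1·0.5) = 1 + j0.5 → |·| ≈ 1.118, ∠ ≈ 26.57°
pole (1 + j1·0.1) = 1 + j0.1 → |·| ≈ 1.005, ∠ ≈ 5.71°
|T| = 50 · 1 / (1.118 · 1.005) ≈ 44.5
Gain = 20 log₁₀(44.5) ≈ 32.97 dB
∠T = (0.11°) − (26.57° + 5.71°) = -32.17°

33.0 dB, -32.2°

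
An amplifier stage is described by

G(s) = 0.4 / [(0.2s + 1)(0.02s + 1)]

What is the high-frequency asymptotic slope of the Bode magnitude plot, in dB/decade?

-40 dB/decade

Each pole contributes −20 dB/decade at high frequency; each zero contributes +20 dB/decade.
Net: 0 zero(s) − 2 pole(s) → -40 dB/decade.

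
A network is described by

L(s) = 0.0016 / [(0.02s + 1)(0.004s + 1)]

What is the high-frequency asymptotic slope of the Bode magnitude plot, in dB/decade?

-40 dB/decade

Each pole contributes −20 dB/decade at high frequency; each zero contributes +20 dB/decade.
Net: 0 zero(s) − 2 pole(s) → -40 dB/decade.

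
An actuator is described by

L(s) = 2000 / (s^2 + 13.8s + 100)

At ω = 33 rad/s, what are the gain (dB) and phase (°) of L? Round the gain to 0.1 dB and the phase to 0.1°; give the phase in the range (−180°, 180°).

At s = jω = j33:
quadratic: (j33)² + 13.8·j33 + 100 = -989 + j455.4 → |·| ≈ 1088.8, ∠ ≈ 155.28°
|L| = 2000 / 1088.8 ≈ 1.8369
Gain = 20 log₁₀(1.8369) ≈ 5.28 dB
∠L = 0.00° − 155.28° = -155.28°

5.3 dB, -155.3°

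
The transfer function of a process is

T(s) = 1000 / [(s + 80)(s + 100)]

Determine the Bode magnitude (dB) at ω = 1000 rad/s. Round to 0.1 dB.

-60.1 dB

At s = jω = j1000:
pole (s+80): 80 + j1000 → |·| = √(80²+1000²) = √1006400 ≈ 1003.2, ∠ = arctan(1000/80) ≈ 85.43°
pole (s+100): 100 + j1000 → |·| = √(100²+1000²) = √1010000 ≈ 1005, ∠ = arctan(1000/100) ≈ 84.29°
|T| = 1000 / 1.0082e+06 ≈ 0.00099187
Gain = 20 log₁₀(0.00099187) ≈ -60.07 dB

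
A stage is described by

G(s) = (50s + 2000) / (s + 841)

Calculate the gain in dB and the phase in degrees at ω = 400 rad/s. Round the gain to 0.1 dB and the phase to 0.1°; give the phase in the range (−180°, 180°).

26.7 dB, 58.9°

Substitute s = j400:
Numerator: 50(j400) + 2000 = 2000 + j20000
Denominator: (j400) + 841 = 841 + j400
|N| = √(2000² + 20000²) ≈ 20100, ∠N ≈ 84.29°
|D| = √(841² + 400²) ≈ 931.28, ∠D ≈ 25.44°
|G| = 20100 / 931.28 ≈ 21.583
Gain = 20 log₁₀(21.583) ≈ 26.68 dB
∠G = 84.29° − 25.44° = 58.85°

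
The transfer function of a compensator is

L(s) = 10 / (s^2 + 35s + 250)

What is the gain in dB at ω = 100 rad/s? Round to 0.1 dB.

-60.3 dB

Substitute s = j100:
Numerator: 10 = 10 + j0
Denominator: (j100)^2 + 35(j100) + 250 = -9750 + j3500
|N| = √(10² + 0²) ≈ 10, ∠N ≈ 0.00°
|D| = √(9750² + 3500²) ≈ 10359, ∠D ≈ 160.25°
|L| = 10 / 10359 ≈ 0.00096534
Gain = 20 log₁₀(0.00096534) ≈ -60.31 dB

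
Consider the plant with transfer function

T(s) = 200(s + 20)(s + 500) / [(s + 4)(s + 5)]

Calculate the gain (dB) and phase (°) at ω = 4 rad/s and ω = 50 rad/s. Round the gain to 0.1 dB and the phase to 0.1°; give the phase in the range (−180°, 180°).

At s = jω = j4:
zero (s+20): 20 + j4 → |·| = √(20²+4²) = √416 ≈ 20.396, ∠ = arctan(4/20) ≈ 11.31°
zero (s+500): 500 + j4 → |·| = √(500²+4²) = √250016 ≈ 500.02, ∠ = arctan(4/500) ≈ 0.46°
pole (s+4): 4 + j4 → |·| = √(4²+4²) = √32 ≈ 5.6569, ∠ = arctan(4/4) ≈ 45.00°
pole (s+5): 5 + j4 → |·| = √(5²+4²) = √41 ≈ 6.4031, ∠ = arctan(4/5) ≈ 38.66°
|T| = 200 · 10198 / 36.222 ≈ 56308
Gain = 20 log₁₀(56308) ≈ 95.01 dB
∠T = 11.77° − 83.66° = -71.89°

At s = jω = j50:
zero (s+20): 20 + j50 → |·| = √(20²+50²) = √2900 ≈ 53.852, ∠ = arctan(50/20) ≈ 68.20°
zero (s+500): 500 + j50 → |·| = √(500²+50²) = √252500 ≈ 502.49, ∠ = arctan(50/500) ≈ 5.71°
pole (s+4): 4 + j50 → |·| = √(4²+50²) = √2516 ≈ 50.16, ∠ = arctan(50/4) ≈ 85.43°
pole (s+5): 5 + j50 → |·| = √(5²+50²) = √2525 ≈ 50.249, ∠ = arctan(50/5) ≈ 84.29°
|T| = 200 · 27060 / 2520.5 ≈ 2147.2
Gain = 20 log₁₀(2147.2) ≈ 66.64 dB
∠T = 73.91° − 169.72° = -95.81°

ω = 4: 95.0 dB, -71.9°; ω = 50: 66.6 dB, -95.8°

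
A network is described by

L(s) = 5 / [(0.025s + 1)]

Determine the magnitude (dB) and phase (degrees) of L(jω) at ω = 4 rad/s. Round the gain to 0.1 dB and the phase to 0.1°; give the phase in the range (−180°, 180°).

At ω = 4 rad/s:
pole (1 + j4·0.025) = 1 + j0.1 → |·| ≈ 1.005, ∠ ≈ 5.71°
|L| = 5 · 1 / (1.005) ≈ 4.9751
Gain = 20 log₁₀(4.9751) ≈ 13.94 dB
∠L = (0°) − (5.71°) = -5.71°

13.9 dB, -5.7°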